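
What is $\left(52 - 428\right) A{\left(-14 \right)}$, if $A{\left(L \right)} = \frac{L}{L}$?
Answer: $-376$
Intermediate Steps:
$A{\left(L \right)} = 1$
$\left(52 - 428\right) A{\left(-14 \right)} = \left(52 - 428\right) 1 = \left(-376\right) 1 = -376$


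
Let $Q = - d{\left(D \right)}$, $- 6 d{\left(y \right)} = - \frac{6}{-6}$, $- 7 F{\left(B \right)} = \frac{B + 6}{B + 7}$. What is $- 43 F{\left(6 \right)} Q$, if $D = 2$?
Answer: $\frac{86}{91} \approx 0.94506$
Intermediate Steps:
$F{\left(B \right)} = - \frac{6 + B}{7 \left(7 + B\right)}$ ($F{\left(B \right)} = - \frac{\left(B + 6\right) \frac{1}{B + 7}}{7} = - \frac{\left(6 + B\right) \frac{1}{7 + B}}{7} = - \frac{\frac{1}{7 + B} \left(6 + B\right)}{7} = - \frac{6 + B}{7 \left(7 + B\right)}$)
$d{\left(y \right)} = - \frac{1}{6}$ ($d{\left(y \right)} = - \frac{\left(-6\right) \frac{1}{-6}}{6} = - \frac{\left(-6\right) \left(- \frac{1}{6}\right)}{6} = \left(- \frac{1}{6}\right) 1 = - \frac{1}{6}$)
$Q = \frac{1}{6}$ ($Q = \left(-1\right) \left(- \frac{1}{6}\right) = \frac{1}{6} \approx 0.16667$)
$- 43 F{\left(6 \right)} Q = - 43 \frac{-6 - 6}{7 \left(7 + 6\right)} \frac{1}{6} = - 43 \frac{-6 - 6}{7 \cdot 13} \cdot \frac{1}{6} = - 43 \cdot \frac{1}{7} \cdot \frac{1}{13} \left(-12\right) \frac{1}{6} = \left(-43\right) \left(- \frac{12}{91}\right) \frac{1}{6} = \frac{516}{91} \cdot \frac{1}{6} = \frac{86}{91}$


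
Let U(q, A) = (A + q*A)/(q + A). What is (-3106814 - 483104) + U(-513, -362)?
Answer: -3141363594/875 ≈ -3.5901e+6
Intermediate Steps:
U(q, A) = (A + A*q)/(A + q)
(-3106814 - 483104) + U(-513, -362) = (-3106814 - 483104) - 362*(1 - 513)/(-362 - 513) = -3589918 - 362*(-512)/(-875) = -3589918 - 362*(-1/875)*(-512) = -3589918 - 185344/875 = -3141363594/875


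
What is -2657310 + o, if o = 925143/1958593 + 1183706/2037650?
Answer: -5302563046569964946/1995463513225 ≈ -2.6573e+6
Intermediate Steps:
o = 2101757959804/1995463513225 (o = 925143*(1/1958593) + 1183706*(1/2037650) = 925143/1958593 + 591853/1018825 = 2101757959804/1995463513225 ≈ 1.0533)
-2657310 + o = -2657310 + 2101757959804/1995463513225 = -5302563046569964946/1995463513225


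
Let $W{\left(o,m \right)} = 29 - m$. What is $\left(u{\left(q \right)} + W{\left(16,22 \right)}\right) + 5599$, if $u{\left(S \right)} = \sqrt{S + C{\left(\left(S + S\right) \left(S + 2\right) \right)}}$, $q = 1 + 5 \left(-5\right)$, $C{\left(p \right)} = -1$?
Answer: $5606 + 5 i \approx 5606.0 + 5.0 i$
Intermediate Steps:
$q = -24$ ($q = 1 - 25 = -24$)
$u{\left(S \right)} = \sqrt{-1 + S}$ ($u{\left(S \right)} = \sqrt{S - 1} = \sqrt{-1 + S}$)
$\left(u{\left(q \right)} + W{\left(16,22 \right)}\right) + 5599 = \left(\sqrt{-1 - 24} + \left(29 - 22\right)\right) + 5599 = \left(\sqrt{-25} + \left(29 - 22\right)\right) + 5599 = \left(5 i + 7\right) + 5599 = \left(7 + 5 i\right) + 5599 = 5606 + 5 i$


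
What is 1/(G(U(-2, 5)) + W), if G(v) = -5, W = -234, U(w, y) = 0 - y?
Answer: -1/239 ≈ -0.0041841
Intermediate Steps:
U(w, y) = -y
1/(G(U(-2, 5)) + W) = 1/(-5 - 234) = 1/(-239) = -1/239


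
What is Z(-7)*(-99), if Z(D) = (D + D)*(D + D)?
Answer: -19404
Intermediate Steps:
Z(D) = 4*D² (Z(D) = (2*D)*(2*D) = 4*D²)
Z(-7)*(-99) = (4*(-7)²)*(-99) = (4*49)*(-99) = 196*(-99) = -19404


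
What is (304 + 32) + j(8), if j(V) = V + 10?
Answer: 354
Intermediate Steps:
j(V) = 10 + V
(304 + 32) + j(8) = (304 + 32) + (10 + 8) = 336 + 18 = 354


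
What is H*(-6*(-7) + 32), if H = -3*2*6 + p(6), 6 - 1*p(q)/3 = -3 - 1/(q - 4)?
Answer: -555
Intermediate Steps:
p(q) = 27 + 3/(-4 + q) (p(q) = 18 - 3*(-3 - 1/(q - 4)) = 18 - 3*(-3 - 1/(-4 + q)) = 18 + (9 + 3/(-4 + q)) = 27 + 3/(-4 + q))
H = -15/2 (H = -3*2*6 + 3*(-35 + 9*6)/(-4 + 6) = -6*6 + 3*(-35 + 54)/2 = -36 + 3*(½)*19 = -36 + 57/2 = -15/2 ≈ -7.5000)
H*(-6*(-7) + 32) = -15*(-6*(-7) + 32)/2 = -15*(42 + 32)/2 = -15/2*74 = -555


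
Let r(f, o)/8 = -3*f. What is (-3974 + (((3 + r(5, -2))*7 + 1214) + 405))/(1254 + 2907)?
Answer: -1058/1387 ≈ -0.76280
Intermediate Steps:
r(f, o) = -24*f (r(f, o) = 8*(-3*f) = -24*f)
(-3974 + (((3 + r(5, -2))*7 + 1214) + 405))/(1254 + 2907) = (-3974 + (((3 - 24*5)*7 + 1214) + 405))/(1254 + 2907) = (-3974 + (((3 - 120)*7 + 1214) + 405))/4161 = (-3974 + ((-117*7 + 1214) + 405))*(1/4161) = (-3974 + ((-819 + 1214) + 405))*(1/4161) = (-3974 + (395 + 405))*(1/4161) = (-3974 + 800)*(1/4161) = -3174*1/4161 = -1058/1387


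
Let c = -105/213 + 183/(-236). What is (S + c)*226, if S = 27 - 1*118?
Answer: -174703537/8378 ≈ -20853.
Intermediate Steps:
S = -91 (S = 27 - 118 = -91)
c = -21253/16756 (c = -105*1/213 + 183*(-1/236) = -35/71 - 183/236 = -21253/16756 ≈ -1.2684)
(S + c)*226 = (-91 - 21253/16756)*226 = -1546049/16756*226 = -174703537/8378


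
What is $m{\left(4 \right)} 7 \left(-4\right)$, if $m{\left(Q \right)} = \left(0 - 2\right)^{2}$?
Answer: $-112$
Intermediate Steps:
$m{\left(Q \right)} = 4$ ($m{\left(Q \right)} = \left(-2\right)^{2} = 4$)
$m{\left(4 \right)} 7 \left(-4\right) = 4 \cdot 7 \left(-4\right) = 28 \left(-4\right) = -112$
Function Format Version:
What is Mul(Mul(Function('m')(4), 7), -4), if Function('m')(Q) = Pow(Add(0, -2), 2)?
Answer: -112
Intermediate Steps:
Function('m')(Q) = 4 (Function('m')(Q) = Pow(-2, 2) = 4)
Mul(Mul(Function('m')(4), 7), -4) = Mul(Mul(4, 7), -4) = Mul(28, -4) = -112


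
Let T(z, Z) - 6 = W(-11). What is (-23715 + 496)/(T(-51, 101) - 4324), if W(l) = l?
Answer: 23219/4329 ≈ 5.3636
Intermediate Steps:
T(z, Z) = -5 (T(z, Z) = 6 - 11 = -5)
(-23715 + 496)/(T(-51, 101) - 4324) = (-23715 + 496)/(-5 - 4324) = -23219/(-4329) = -23219*(-1/4329) = 23219/4329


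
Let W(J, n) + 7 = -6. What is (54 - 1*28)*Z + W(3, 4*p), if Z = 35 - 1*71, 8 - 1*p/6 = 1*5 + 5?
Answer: -949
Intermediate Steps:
p = -12 (p = 48 - 6*(1*5 + 5) = 48 - 6*(5 + 5) = 48 - 6*10 = 48 - 60 = -12)
Z = -36 (Z = 35 - 71 = -36)
W(J, n) = -13 (W(J, n) = -7 - 6 = -13)
(54 - 1*28)*Z + W(3, 4*p) = (54 - 1*28)*(-36) - 13 = (54 - 28)*(-36) - 13 = 26*(-36) - 13 = -936 - 13 = -949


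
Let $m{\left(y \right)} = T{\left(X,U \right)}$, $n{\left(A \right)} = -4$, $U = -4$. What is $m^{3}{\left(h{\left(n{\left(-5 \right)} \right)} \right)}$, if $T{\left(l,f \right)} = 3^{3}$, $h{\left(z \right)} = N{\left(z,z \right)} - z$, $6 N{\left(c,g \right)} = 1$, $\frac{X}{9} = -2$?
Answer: $19683$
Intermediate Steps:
$X = -18$ ($X = 9 \left(-2\right) = -18$)
$N{\left(c,g \right)} = \frac{1}{6}$ ($N{\left(c,g \right)} = \frac{1}{6} \cdot 1 = \frac{1}{6}$)
$h{\left(z \right)} = \frac{1}{6} - z$
$T{\left(l,f \right)} = 27$
$m{\left(y \right)} = 27$
$m^{3}{\left(h{\left(n{\left(-5 \right)} \right)} \right)} = 27^{3} = 19683$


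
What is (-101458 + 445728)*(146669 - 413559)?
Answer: -91882220300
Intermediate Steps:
(-101458 + 445728)*(146669 - 413559) = 344270*(-266890) = -91882220300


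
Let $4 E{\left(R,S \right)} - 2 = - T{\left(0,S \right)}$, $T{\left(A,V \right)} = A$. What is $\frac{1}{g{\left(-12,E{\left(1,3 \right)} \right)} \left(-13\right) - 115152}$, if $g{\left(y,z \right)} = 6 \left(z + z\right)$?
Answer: $- \frac{1}{115230} \approx -8.6783 \cdot 10^{-6}$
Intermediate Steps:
$E{\left(R,S \right)} = \frac{1}{2}$ ($E{\left(R,S \right)} = \frac{1}{2} + \frac{\left(-1\right) 0}{4} = \frac{1}{2} + \frac{1}{4} \cdot 0 = \frac{1}{2} + 0 = \frac{1}{2}$)
$g{\left(y,z \right)} = 12 z$ ($g{\left(y,z \right)} = 6 \cdot 2 z = 12 z$)
$\frac{1}{g{\left(-12,E{\left(1,3 \right)} \right)} \left(-13\right) - 115152} = \frac{1}{12 \cdot \frac{1}{2} \left(-13\right) - 115152} = \frac{1}{6 \left(-13\right) - 115152} = \frac{1}{-78 - 115152} = \frac{1}{-115230} = - \frac{1}{115230}$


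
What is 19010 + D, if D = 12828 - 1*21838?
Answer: 10000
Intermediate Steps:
D = -9010 (D = 12828 - 21838 = -9010)
19010 + D = 19010 - 9010 = 10000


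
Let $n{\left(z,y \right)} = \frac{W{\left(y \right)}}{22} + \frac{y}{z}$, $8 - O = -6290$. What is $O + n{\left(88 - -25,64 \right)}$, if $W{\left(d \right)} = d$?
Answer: $\frac{7832734}{1243} \approx 6301.5$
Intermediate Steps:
$O = 6298$ ($O = 8 - -6290 = 8 + 6290 = 6298$)
$n{\left(z,y \right)} = \frac{y}{22} + \frac{y}{z}$
$O + n{\left(88 - -25,64 \right)} = 6298 + \left(\frac{1}{22} \cdot 64 + \frac{64}{88 - -25}\right) = 6298 + \left(\frac{32}{11} + \frac{64}{88 + 25}\right) = 6298 + \left(\frac{32}{11} + \frac{64}{113}\right) = 6298 + \frac{4320}{1243} = \frac{7832734}{1243}$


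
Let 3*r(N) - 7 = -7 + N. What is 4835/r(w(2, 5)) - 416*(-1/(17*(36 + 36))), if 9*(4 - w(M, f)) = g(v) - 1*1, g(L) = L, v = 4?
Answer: 6658367/1683 ≈ 3956.3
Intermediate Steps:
w(M, f) = 11/3 (w(M, f) = 4 - (4 - 1*1)/9 = 4 - (4 - 1)/9 = 4 - ⅑*3 = 4 - ⅓ = 11/3)
r(N) = N/3 (r(N) = 7/3 + (-7 + N)/3 = 7/3 + (-7/3 + N/3) = N/3)
4835/r(w(2, 5)) - 416*(-1/(17*(36 + 36))) = 4835/(((⅓)*(11/3))) - 416*(-1/(17*(36 + 36))) = 4835/(11/9) - 416/(72*(-17)) = 4835*(9/11) - 416/(-1224) = 43515/11 - 416*(-1/1224) = 43515/11 + 52/153 = 6658367/1683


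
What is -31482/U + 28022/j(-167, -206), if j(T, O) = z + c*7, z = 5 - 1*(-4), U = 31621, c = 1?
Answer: 442789975/252968 ≈ 1750.4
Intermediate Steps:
z = 9 (z = 5 + 4 = 9)
j(T, O) = 16 (j(T, O) = 9 + 1*7 = 9 + 7 = 16)
-31482/U + 28022/j(-167, -206) = -31482/31621 + 28022/16 = -31482*1/31621 + 28022*(1/16) = -31482/31621 + 14011/8 = 442789975/252968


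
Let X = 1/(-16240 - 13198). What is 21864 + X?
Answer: 643632431/29438 ≈ 21864.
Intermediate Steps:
X = -1/29438 (X = 1/(-29438) = -1/29438 ≈ -3.3970e-5)
21864 + X = 21864 - 1/29438 = 643632431/29438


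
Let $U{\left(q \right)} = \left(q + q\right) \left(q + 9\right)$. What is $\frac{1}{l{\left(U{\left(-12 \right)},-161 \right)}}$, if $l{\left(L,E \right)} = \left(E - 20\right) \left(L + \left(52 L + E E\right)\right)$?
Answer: $- \frac{1}{5382397} \approx -1.8579 \cdot 10^{-7}$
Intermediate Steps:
$U{\left(q \right)} = 2 q \left(9 + q\right)$
$l{\left(L,E \right)} = \left(-20 + E\right) \left(E^{2} + 53 L\right)$ ($l{\left(L,E \right)} = \left(-20 + E\right) \left(L + \left(52 L + E^{2}\right)\right) = \left(-20 + E\right) \left(L + \left(E^{2} + 52 L\right)\right) = \left(-20 + E\right) \left(E^{2} + 53 L\right)$)
$\frac{1}{l{\left(U{\left(-12 \right)},-161 \right)}} = \frac{1}{\left(-161\right)^{3} - 1060 \cdot 2 \left(-12\right) \left(9 - 12\right) - 20 \left(-161\right)^{2} + 53 \left(-161\right) 2 \left(-12\right) \left(9 - 12\right)} = \frac{1}{-4173281 - 1060 \cdot 2 \left(-12\right) \left(-3\right) - 518420 + 53 \left(-161\right) 2 \left(-12\right) \left(-3\right)} = \frac{1}{-4173281 - 76320 - 518420 + 53 \left(-161\right) 72} = \frac{1}{-4173281 - 76320 - 518420 - 614376} = \frac{1}{-5382397} = - \frac{1}{5382397}$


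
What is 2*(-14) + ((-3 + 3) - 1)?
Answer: -29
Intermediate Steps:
2*(-14) + ((-3 + 3) - 1) = -28 + (0 - 1) = -28 - 1 = -29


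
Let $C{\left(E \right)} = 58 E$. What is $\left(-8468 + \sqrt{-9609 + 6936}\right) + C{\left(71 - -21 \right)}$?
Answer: $-3132 + 9 i \sqrt{33} \approx -3132.0 + 51.701 i$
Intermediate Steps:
$\left(-8468 + \sqrt{-9609 + 6936}\right) + C{\left(71 - -21 \right)} = \left(-8468 + \sqrt{-9609 + 6936}\right) + 58 \left(71 - -21\right) = \left(-8468 + \sqrt{-2673}\right) + 58 \left(71 + 21\right) = \left(-8468 + 9 i \sqrt{33}\right) + 58 \cdot 92 = \left(-8468 + 9 i \sqrt{33}\right) + 5336 = -3132 + 9 i \sqrt{33}$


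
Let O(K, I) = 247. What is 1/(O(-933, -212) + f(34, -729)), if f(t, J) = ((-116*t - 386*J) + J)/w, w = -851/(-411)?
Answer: 851/113942528 ≈ 7.4687e-6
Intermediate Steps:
w = 851/411 (w = -851*(-1/411) = 851/411 ≈ 2.0706)
f(t, J) = -158235*J/851 - 47676*t/851 (f(t, J) = ((-116*t - 386*J) + J)/(851/411) = ((-386*J - 116*t) + J)*(411/851) = (-385*J - 116*t)*(411/851) = -158235*J/851 - 47676*t/851)
1/(O(-933, -212) + f(34, -729)) = 1/(247 + (-158235/851*(-729) - 47676/851*34)) = 1/(247 + (115353315/851 - 1620984/851)) = 1/(247 + 113732331/851) = 1/(113942528/851) = 851/113942528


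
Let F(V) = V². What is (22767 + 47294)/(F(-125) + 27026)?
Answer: 70061/42651 ≈ 1.6427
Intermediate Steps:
(22767 + 47294)/(F(-125) + 27026) = (22767 + 47294)/((-125)² + 27026) = 70061/(15625 + 27026) = 70061/42651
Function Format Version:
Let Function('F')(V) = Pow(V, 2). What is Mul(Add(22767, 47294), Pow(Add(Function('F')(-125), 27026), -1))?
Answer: Rational(70061, 42651) ≈ 1.6427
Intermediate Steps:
Mul(Add(22767, 47294), Pow(Add(Function('F')(-125), 27026), -1)) = Mul(Add(22767, 47294), Pow(Add(Pow(-125, 2), 27026), -1)) = Mul(70061, Pow(Add(15625, 27026), -1)) = Mul(70061, Pow(42651, -1)) = Mul(70061, Rational(1, 42651)) = Rational(70061, 42651)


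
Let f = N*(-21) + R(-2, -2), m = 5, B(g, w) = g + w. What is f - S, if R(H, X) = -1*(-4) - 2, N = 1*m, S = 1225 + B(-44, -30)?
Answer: -1254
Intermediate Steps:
S = 1151 (S = 1225 + (-44 - 30) = 1225 - 74 = 1151)
N = 5 (N = 1*5 = 5)
R(H, X) = 2 (R(H, X) = 4 - 2 = 2)
f = -103 (f = 5*(-21) + 2 = -105 + 2 = -103)
f - S = -103 - 1*1151 = -103 - 1151 = -1254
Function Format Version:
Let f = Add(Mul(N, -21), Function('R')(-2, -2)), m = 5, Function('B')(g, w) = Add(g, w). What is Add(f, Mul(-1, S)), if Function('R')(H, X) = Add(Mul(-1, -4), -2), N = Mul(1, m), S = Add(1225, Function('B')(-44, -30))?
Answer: -1254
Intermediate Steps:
S = 1151 (S = Add(1225, Add(-44, -30)) = Add(1225, -74) = 1151)
N = 5 (N = Mul(1, 5) = 5)
Function('R')(H, X) = 2 (Function('R')(H, X) = Add(4, -2) = 2)
f = -103 (f = Add(Mul(5, -21), 2) = Add(-105, 2) = -103)
Add(f, Mul(-1, S)) = Add(-103, Mul(-1, 1151)) = Add(-103, -1151) = -1254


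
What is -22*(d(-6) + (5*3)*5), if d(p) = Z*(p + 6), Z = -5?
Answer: -1650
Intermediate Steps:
d(p) = -30 - 5*p (d(p) = -5*(p + 6) = -5*(6 + p) = -30 - 5*p)
-22*(d(-6) + (5*3)*5) = -22*((-30 - 5*(-6)) + (5*3)*5) = -22*((-30 + 30) + 15*5) = -22*(0 + 75) = -22*75 = -1650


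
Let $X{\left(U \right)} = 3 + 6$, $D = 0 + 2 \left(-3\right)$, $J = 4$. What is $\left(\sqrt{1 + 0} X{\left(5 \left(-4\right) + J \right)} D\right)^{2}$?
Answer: $2916$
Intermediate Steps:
$D = -6$ ($D = 0 - 6 = -6$)
$X{\left(U \right)} = 9$
$\left(\sqrt{1 + 0} X{\left(5 \left(-4\right) + J \right)} D\right)^{2} = \left(\sqrt{1 + 0} \cdot 9 \left(-6\right)\right)^{2} = \left(\sqrt{1} \cdot 9 \left(-6\right)\right)^{2} = \left(1 \cdot 9 \left(-6\right)\right)^{2} = \left(9 \left(-6\right)\right)^{2} = \left(-54\right)^{2} = 2916$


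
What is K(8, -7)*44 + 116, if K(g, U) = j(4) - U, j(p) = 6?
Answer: 688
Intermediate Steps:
K(g, U) = 6 - U
K(8, -7)*44 + 116 = (6 - 1*(-7))*44 + 116 = (6 + 7)*44 + 116 = 13*44 + 116 = 572 + 116 = 688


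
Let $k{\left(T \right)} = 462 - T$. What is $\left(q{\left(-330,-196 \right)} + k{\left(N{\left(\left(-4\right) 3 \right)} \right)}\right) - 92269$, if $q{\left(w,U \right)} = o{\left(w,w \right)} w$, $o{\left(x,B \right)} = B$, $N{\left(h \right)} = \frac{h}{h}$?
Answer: $17092$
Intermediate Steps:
$N{\left(h \right)} = 1$
$q{\left(w,U \right)} = w^{2}$ ($q{\left(w,U \right)} = w w = w^{2}$)
$\left(q{\left(-330,-196 \right)} + k{\left(N{\left(\left(-4\right) 3 \right)} \right)}\right) - 92269 = \left(\left(-330\right)^{2} + \left(462 - 1\right)\right) - 92269 = \left(108900 + \left(462 - 1\right)\right) - 92269 = \left(108900 + 461\right) - 92269 = 109361 - 92269 = 17092$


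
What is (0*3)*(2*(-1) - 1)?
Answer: 0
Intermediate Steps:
(0*3)*(2*(-1) - 1) = 0*(-2 - 1) = 0*(-3) = 0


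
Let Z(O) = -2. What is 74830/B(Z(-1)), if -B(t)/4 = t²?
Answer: -37415/8 ≈ -4676.9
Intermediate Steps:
B(t) = -4*t²
74830/B(Z(-1)) = 74830/((-4*(-2)²)) = 74830/((-4*4)) = 74830/(-16) = 74830*(-1/16) = -37415/8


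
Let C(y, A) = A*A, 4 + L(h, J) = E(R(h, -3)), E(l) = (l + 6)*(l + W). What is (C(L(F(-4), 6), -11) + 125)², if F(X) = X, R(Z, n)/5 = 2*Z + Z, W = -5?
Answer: 60516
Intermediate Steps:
R(Z, n) = 15*Z (R(Z, n) = 5*(2*Z + Z) = 5*(3*Z) = 15*Z)
E(l) = (-5 + l)*(6 + l) (E(l) = (l + 6)*(l - 5) = (6 + l)*(-5 + l) = (-5 + l)*(6 + l))
L(h, J) = -34 + 15*h + 225*h² (L(h, J) = -4 + (-30 + 15*h + (15*h)²) = -4 + (-30 + 15*h + 225*h²) = -34 + 15*h + 225*h²)
C(y, A) = A²
(C(L(F(-4), 6), -11) + 125)² = ((-11)² + 125)² = (121 + 125)² = 246² = 60516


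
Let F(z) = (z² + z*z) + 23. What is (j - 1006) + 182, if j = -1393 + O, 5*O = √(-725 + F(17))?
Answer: -2217 + 2*I*√31/5 ≈ -2217.0 + 2.2271*I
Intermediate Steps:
F(z) = 23 + 2*z² (F(z) = (z² + z²) + 23 = 2*z² + 23 = 23 + 2*z²)
O = 2*I*√31/5 (O = √(-725 + (23 + 2*17²))/5 = √(-725 + (23 + 2*289))/5 = √(-725 + (23 + 578))/5 = √(-725 + 601)/5 = √(-124)/5 = (2*I*√31)/5 = 2*I*√31/5 ≈ 2.2271*I)
j = -1393 + 2*I*√31/5 ≈ -1393.0 + 2.2271*I
(j - 1006) + 182 = ((-1393 + 2*I*√31/5) - 1006) + 182 = (-2399 + 2*I*√31/5) + 182 = -2217 + 2*I*√31/5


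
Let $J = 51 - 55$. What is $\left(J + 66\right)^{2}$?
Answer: $3844$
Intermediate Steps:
$J = -4$ ($J = 51 - 55 = -4$)
$\left(J + 66\right)^{2} = \left(-4 + 66\right)^{2} = 62^{2} = 3844$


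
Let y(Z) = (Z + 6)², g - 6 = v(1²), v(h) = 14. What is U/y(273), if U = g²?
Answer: 400/77841 ≈ 0.0051387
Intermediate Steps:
g = 20 (g = 6 + 14 = 20)
U = 400 (U = 20² = 400)
y(Z) = (6 + Z)²
U/y(273) = 400/((6 + 273)²) = 400/(279²) = 400/77841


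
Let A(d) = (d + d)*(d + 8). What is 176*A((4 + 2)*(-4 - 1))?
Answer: 232320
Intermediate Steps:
A(d) = 2*d*(8 + d) (A(d) = (2*d)*(8 + d) = 2*d*(8 + d))
176*A((4 + 2)*(-4 - 1)) = 176*(2*((4 + 2)*(-4 - 1))*(8 + (4 + 2)*(-4 - 1))) = 176*(2*(6*(-5))*(8 + 6*(-5))) = 176*(2*(-30)*(8 - 30)) = 176*(2*(-30)*(-22)) = 176*1320 = 232320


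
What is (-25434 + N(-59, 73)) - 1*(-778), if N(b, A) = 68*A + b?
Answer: -19751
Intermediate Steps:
N(b, A) = b + 68*A
(-25434 + N(-59, 73)) - 1*(-778) = (-25434 + (-59 + 68*73)) - 1*(-778) = (-25434 + (-59 + 4964)) + 778 = (-25434 + 4905) + 778 = -20529 + 778 = -19751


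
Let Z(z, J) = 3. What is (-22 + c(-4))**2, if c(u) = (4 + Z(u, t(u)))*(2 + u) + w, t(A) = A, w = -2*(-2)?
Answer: 1024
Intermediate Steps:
w = 4
c(u) = 18 + 7*u (c(u) = (4 + 3)*(2 + u) + 4 = 7*(2 + u) + 4 = (14 + 7*u) + 4 = 18 + 7*u)
(-22 + c(-4))**2 = (-22 + (18 + 7*(-4)))**2 = (-22 + (18 - 28))**2 = (-22 - 10)**2 = (-32)**2 = 1024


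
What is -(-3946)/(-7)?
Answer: -3946/7 ≈ -563.71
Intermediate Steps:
-(-3946)/(-7) = -(-3946)*(-1)/7 = -3946*⅐ = -3946/7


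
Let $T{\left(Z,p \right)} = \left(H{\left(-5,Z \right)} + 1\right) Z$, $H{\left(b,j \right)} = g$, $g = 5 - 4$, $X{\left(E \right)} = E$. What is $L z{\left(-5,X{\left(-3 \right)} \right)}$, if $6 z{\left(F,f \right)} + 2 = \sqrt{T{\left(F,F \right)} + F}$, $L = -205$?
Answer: $\frac{205}{3} - \frac{205 i \sqrt{15}}{6} \approx 68.333 - 132.33 i$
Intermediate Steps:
$g = 1$
$H{\left(b,j \right)} = 1$
$T{\left(Z,p \right)} = 2 Z$ ($T{\left(Z,p \right)} = \left(1 + 1\right) Z = 2 Z$)
$z{\left(F,f \right)} = - \frac{1}{3} + \frac{\sqrt{3} \sqrt{F}}{6}$ ($z{\left(F,f \right)} = - \frac{1}{3} + \frac{\sqrt{2 F + F}}{6} = - \frac{1}{3} + \frac{\sqrt{3 F}}{6} = - \frac{1}{3} + \frac{\sqrt{3} \sqrt{F}}{6}$)
$L z{\left(-5,X{\left(-3 \right)} \right)} = - 205 \left(- \frac{1}{3} + \frac{\sqrt{3} \sqrt{-5}}{6}\right) = - 205 \left(- \frac{1}{3} + \frac{\sqrt{3} i \sqrt{5}}{6}\right) = - 205 \left(- \frac{1}{3} + \frac{i \sqrt{15}}{6}\right) = \frac{205}{3} - \frac{205 i \sqrt{15}}{6}$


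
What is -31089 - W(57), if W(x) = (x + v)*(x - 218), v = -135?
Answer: -43647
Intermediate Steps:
W(x) = (-218 + x)*(-135 + x) (W(x) = (x - 135)*(x - 218) = (-135 + x)*(-218 + x) = (-218 + x)*(-135 + x))
-31089 - W(57) = -31089 - (29430 + 57² - 353*57) = -31089 - (29430 + 3249 - 20121) = -31089 - 1*12558 = -31089 - 12558 = -43647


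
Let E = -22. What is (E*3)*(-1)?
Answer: 66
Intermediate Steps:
(E*3)*(-1) = -22*3*(-1) = -66*(-1) = 66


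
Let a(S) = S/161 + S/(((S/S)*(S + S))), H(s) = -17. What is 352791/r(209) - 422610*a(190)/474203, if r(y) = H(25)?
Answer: -26936366014338/1297893611 ≈ -20754.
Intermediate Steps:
r(y) = -17
a(S) = 1/2 + S/161 (a(S) = S*(1/161) + S/((1*(2*S))) = S/161 + S/((2*S)) = S/161 + S*(1/(2*S)) = S/161 + 1/2 = 1/2 + S/161)
352791/r(209) - 422610*a(190)/474203 = 352791/(-17) - 422610/(474203/(1/2 + (1/161)*190)) = 352791*(-1/17) - 422610/(474203/(1/2 + 190/161)) = -352791/17 - 422610/(474203/(541/322)) = -352791/17 - 422610/(474203*(322/541)) = -352791/17 - 422610/152693366/541 = -352791/17 - 422610*541/152693366 = -352791/17 - 114316005/76346683 = -26936366014338/1297893611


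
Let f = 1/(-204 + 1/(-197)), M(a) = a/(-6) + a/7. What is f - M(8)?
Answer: 156619/843969 ≈ 0.18557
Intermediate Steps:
M(a) = -a/42 (M(a) = a*(-⅙) + a*(⅐) = -a/6 + a/7 = -a/42)
f = -197/40189 (f = 1/(-204 - 1/197) = 1/(-40189/197) = -197/40189 ≈ -0.0049018)
f - M(8) = -197/40189 - (-1)*8/42 = -197/40189 - 1*(-4/21) = -197/40189 + 4/21 = 156619/843969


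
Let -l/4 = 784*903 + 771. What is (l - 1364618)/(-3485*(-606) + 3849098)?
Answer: -2099755/2980504 ≈ -0.70450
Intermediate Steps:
l = -2834892 (l = -4*(784*903 + 771) = -4*(707952 + 771) = -4*708723 = -2834892)
(l - 1364618)/(-3485*(-606) + 3849098) = (-2834892 - 1364618)/(-3485*(-606) + 3849098) = -4199510/(2111910 + 3849098) = -4199510/5961008 = -4199510*1/5961008 = -2099755/2980504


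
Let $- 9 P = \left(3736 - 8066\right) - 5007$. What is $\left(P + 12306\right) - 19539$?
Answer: $- \frac{55760}{9} \approx -6195.6$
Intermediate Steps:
$P = \frac{9337}{9}$ ($P = - \frac{\left(3736 - 8066\right) - 5007}{9} = - \frac{-4330 - 5007}{9} = \left(- \frac{1}{9}\right) \left(-9337\right) = \frac{9337}{9} \approx 1037.4$)
$\left(P + 12306\right) - 19539 = \left(\frac{9337}{9} + 12306\right) - 19539 = \frac{120091}{9} - 19539 = - \frac{55760}{9}$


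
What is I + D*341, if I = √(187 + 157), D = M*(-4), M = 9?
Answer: -12276 + 2*√86 ≈ -12257.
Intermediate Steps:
D = -36 (D = 9*(-4) = -36)
I = 2*√86 (I = √344 = 2*√86 ≈ 18.547)
I + D*341 = 2*√86 - 36*341 = 2*√86 - 12276 = -12276 + 2*√86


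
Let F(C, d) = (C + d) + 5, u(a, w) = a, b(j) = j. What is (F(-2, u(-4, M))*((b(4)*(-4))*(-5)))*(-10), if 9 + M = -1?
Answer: 800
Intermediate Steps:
M = -10 (M = -9 - 1 = -10)
F(C, d) = 5 + C + d
(F(-2, u(-4, M))*((b(4)*(-4))*(-5)))*(-10) = ((5 - 2 - 4)*((4*(-4))*(-5)))*(-10) = -(-16)*(-5)*(-10) = -1*80*(-10) = -80*(-10) = 800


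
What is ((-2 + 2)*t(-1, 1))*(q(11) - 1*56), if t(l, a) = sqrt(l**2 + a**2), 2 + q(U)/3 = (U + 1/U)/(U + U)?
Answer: 0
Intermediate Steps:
q(U) = -6 + 3*(U + 1/U)/(2*U) (q(U) = -6 + 3*((U + 1/U)/(U + U)) = -6 + 3*((U + 1/U)/((2*U))) = -6 + 3*((U + 1/U)*(1/(2*U))) = -6 + 3*((U + 1/U)/(2*U)) = -6 + 3*(U + 1/U)/(2*U))
t(l, a) = sqrt(a**2 + l**2)
((-2 + 2)*t(-1, 1))*(q(11) - 1*56) = ((-2 + 2)*sqrt(1**2 + (-1)**2))*((-9/2 + (3/2)/11**2) - 1*56) = (0*sqrt(1 + 1))*((-9/2 + (3/2)*(1/121)) - 56) = (0*sqrt(2))*((-9/2 + 3/242) - 56) = 0*(-543/121 - 56) = 0*(-7319/121) = 0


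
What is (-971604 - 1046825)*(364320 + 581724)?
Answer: -1909522644876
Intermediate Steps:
(-971604 - 1046825)*(364320 + 581724) = -2018429*946044 = -1909522644876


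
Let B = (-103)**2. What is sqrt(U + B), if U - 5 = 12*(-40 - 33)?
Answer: 3*sqrt(1082) ≈ 98.681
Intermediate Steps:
B = 10609
U = -871 (U = 5 + 12*(-40 - 33) = 5 + 12*(-73) = 5 - 876 = -871)
sqrt(U + B) = sqrt(-871 + 10609) = sqrt(9738) = 3*sqrt(1082)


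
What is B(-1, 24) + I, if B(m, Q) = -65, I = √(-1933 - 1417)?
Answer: -65 + 5*I*√134 ≈ -65.0 + 57.879*I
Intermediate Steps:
I = 5*I*√134 (I = √(-3350) = 5*I*√134 ≈ 57.879*I)
B(-1, 24) + I = -65 + 5*I*√134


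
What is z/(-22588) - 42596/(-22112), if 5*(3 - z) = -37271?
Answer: 249145263/156083080 ≈ 1.5962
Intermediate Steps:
z = 37286/5 (z = 3 - 1/5*(-37271) = 3 + 37271/5 = 37286/5 ≈ 7457.2)
z/(-22588) - 42596/(-22112) = (37286/5)/(-22588) - 42596/(-22112) = (37286/5)*(-1/22588) - 42596*(-1/22112) = -18643/56470 + 10649/5528 = 249145263/156083080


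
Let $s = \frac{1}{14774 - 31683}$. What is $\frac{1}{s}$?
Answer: $-16909$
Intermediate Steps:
$s = - \frac{1}{16909}$ ($s = \frac{1}{-16909} = - \frac{1}{16909} \approx -5.914 \cdot 10^{-5}$)
$\frac{1}{s} = \frac{1}{- \frac{1}{16909}} = -16909$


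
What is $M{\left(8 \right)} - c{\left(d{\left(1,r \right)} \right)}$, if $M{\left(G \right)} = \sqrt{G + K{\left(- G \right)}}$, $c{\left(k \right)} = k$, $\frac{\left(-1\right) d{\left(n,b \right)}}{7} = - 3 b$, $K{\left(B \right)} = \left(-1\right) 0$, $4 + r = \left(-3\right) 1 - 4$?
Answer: $231 + 2 \sqrt{2} \approx 233.83$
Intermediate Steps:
$r = -11$ ($r = -4 - 7 = -11$)
$K{\left(B \right)} = 0$
$d{\left(n,b \right)} = 21 b$ ($d{\left(n,b \right)} = - 7 \left(- 3 b\right) = 21 b$)
$M{\left(G \right)} = \sqrt{G}$ ($M{\left(G \right)} = \sqrt{G + 0} = \sqrt{G}$)
$M{\left(8 \right)} - c{\left(d{\left(1,r \right)} \right)} = \sqrt{8} - 21 \left(-11\right) = 2 \sqrt{2} - -231 = 2 \sqrt{2} + 231 = 231 + 2 \sqrt{2}$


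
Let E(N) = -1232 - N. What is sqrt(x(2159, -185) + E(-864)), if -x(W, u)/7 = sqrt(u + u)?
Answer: sqrt(-368 - 7*I*sqrt(370)) ≈ 3.454 - 19.492*I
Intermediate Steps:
x(W, u) = -7*sqrt(2)*sqrt(u) (x(W, u) = -7*sqrt(u + u) = -7*sqrt(2)*sqrt(u))
sqrt(x(2159, -185) + E(-864)) = sqrt(-7*sqrt(2)*sqrt(-185) + (-1232 - 1*(-864))) = sqrt(-7*sqrt(2)*I*sqrt(185) + (-1232 + 864)) = sqrt(-7*I*sqrt(370) - 368) = sqrt(-368 - 7*I*sqrt(370))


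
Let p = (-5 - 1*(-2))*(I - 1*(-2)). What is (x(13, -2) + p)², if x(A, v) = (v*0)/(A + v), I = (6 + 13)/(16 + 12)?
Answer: 50625/784 ≈ 64.573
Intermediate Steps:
I = 19/28 ≈ 0.67857
x(A, v) = 0 (x(A, v) = 0/(A + v) = 0)
p = -225/28 (p = (-5 - 1*(-2))*(19/28 - 1*(-2)) = (-5 + 2)*(19/28 + 2) = -3*75/28 = -225/28 ≈ -8.0357)
(x(13, -2) + p)² = (0 - 225/28)² = (-225/28)² = 50625/784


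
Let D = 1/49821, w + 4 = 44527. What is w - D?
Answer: 2218180382/49821 ≈ 44523.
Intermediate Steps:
w = 44523 (w = -4 + 44527 = 44523)
D = 1/49821 ≈ 2.0072e-5
w - D = 44523 - 1*1/49821 = 44523 - 1/49821 = 2218180382/49821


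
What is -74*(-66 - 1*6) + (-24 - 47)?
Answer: 5257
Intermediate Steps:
-74*(-66 - 1*6) + (-24 - 47) = -74*(-66 - 6) - 71 = -74*(-72) - 71 = 5328 - 71 = 5257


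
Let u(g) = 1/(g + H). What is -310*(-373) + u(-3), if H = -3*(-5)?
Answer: 1387561/12 ≈ 1.1563e+5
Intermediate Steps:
H = 15
u(g) = 1/(15 + g) (u(g) = 1/(g + 15) = 1/(15 + g))
-310*(-373) + u(-3) = -310*(-373) + 1/(15 - 3) = 115630 + 1/12 = 1387561/12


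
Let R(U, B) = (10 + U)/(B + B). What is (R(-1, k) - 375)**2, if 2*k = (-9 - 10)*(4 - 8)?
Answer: 811737081/5776 ≈ 1.4054e+5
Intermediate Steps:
k = 38 (k = ((-9 - 10)*(4 - 8))/2 = (-19*(-4))/2 = (1/2)*76 = 38)
R(U, B) = (10 + U)/(2*B) (R(U, B) = (10 + U)/((2*B)) = (10 + U)*(1/(2*B)) = (10 + U)/(2*B))
(R(-1, k) - 375)**2 = ((1/2)*(10 - 1)/38 - 375)**2 = ((1/2)*(1/38)*9 - 375)**2 = (9/76 - 375)**2 = (-28491/76)**2 = 811737081/5776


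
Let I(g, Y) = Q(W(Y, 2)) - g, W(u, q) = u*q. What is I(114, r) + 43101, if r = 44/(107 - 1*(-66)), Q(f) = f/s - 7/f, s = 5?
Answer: 3271130669/76120 ≈ 42973.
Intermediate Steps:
W(u, q) = q*u
Q(f) = -7/f + f/5 (Q(f) = f/5 - 7/f = -7/f + f/5)
r = 44/173 (r = 44/(107 + 66) = 44/173 ≈ 0.25434)
I(g, Y) = -g - 7/(2*Y) + 2*Y/5 (I(g, Y) = (-7*1/(2*Y) + (2*Y)/5) - g = (-7/(2*Y) + 2*Y/5) - g = -g - 7/(2*Y) + 2*Y/5)
I(114, r) + 43101 = (-1*114 - 7/(2*44/173) + (2/5)*(44/173)) + 43101 = (-114 - 7/2*173/44 + 88/865) + 43101 = (-114 - 1211/88 + 88/865) + 43101 = -9717451/76120 + 43101 = 3271130669/76120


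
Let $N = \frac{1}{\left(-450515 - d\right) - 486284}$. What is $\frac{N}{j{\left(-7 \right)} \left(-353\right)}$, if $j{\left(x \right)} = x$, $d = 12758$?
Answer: $- \frac{1}{2346355347} \approx -4.2619 \cdot 10^{-10}$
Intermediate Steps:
$N = - \frac{1}{949557}$ ($N = \frac{1}{\left(-450515 - 12758\right) - 486284} = \frac{1}{-463273 - 486284} = \frac{1}{-949557} = - \frac{1}{949557} \approx -1.0531 \cdot 10^{-6}$)
$\frac{N}{j{\left(-7 \right)} \left(-353\right)} = - \frac{1}{949557 \left(\left(-7\right) \left(-353\right)\right)} = - \frac{1}{949557 \cdot 2471} = \left(- \frac{1}{949557}\right) \frac{1}{2471} = - \frac{1}{2346355347}$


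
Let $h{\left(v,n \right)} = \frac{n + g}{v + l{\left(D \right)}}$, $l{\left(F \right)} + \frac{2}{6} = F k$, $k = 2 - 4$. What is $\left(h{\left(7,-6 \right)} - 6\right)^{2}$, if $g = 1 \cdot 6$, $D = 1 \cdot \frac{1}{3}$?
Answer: $36$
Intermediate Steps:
$k = -2$ ($k = 2 - 4 = -2$)
$D = \frac{1}{3}$ ($D = 1 \cdot \frac{1}{3} = \frac{1}{3} \approx 0.33333$)
$l{\left(F \right)} = - \frac{1}{3} - 2 F$ ($l{\left(F \right)} = - \frac{1}{3} + F \left(-2\right) = - \frac{1}{3} - 2 F$)
$g = 6$
$h{\left(v,n \right)} = \frac{6 + n}{-1 + v}$ ($h{\left(v,n \right)} = \frac{n + 6}{v - 1} = \frac{6 + n}{v - 1} = \frac{6 + n}{-1 + v}$)
$\left(h{\left(7,-6 \right)} - 6\right)^{2} = \left(\frac{6 - 6}{-1 + 7} - 6\right)^{2} = \left(\frac{1}{6} \cdot 0 - 6\right)^{2} = \left(0 - 6\right)^{2} = \left(-6\right)^{2} = 36$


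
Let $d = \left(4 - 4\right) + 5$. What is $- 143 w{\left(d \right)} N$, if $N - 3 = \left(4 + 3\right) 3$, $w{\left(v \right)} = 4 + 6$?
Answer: $-34320$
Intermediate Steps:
$d = 5$ ($d = 0 + 5 = 5$)
$w{\left(v \right)} = 10$
$N = 24$ ($N = 3 + \left(4 + 3\right) 3 = 3 + 7 \cdot 3 = 3 + 21 = 24$)
$- 143 w{\left(d \right)} N = \left(-143\right) 10 \cdot 24 = \left(-1430\right) 24 = -34320$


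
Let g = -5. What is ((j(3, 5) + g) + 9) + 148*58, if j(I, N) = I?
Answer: 8591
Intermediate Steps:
((j(3, 5) + g) + 9) + 148*58 = ((3 - 5) + 9) + 148*58 = (-2 + 9) + 8584 = 7 + 8584 = 8591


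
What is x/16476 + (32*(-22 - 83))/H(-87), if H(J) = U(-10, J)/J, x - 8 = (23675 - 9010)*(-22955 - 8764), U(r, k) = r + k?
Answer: -49936699639/1598172 ≈ -31246.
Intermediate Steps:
U(r, k) = k + r
x = -465159127 (x = 8 + (23675 - 9010)*(-22955 - 8764) = 8 + 14665*(-31719) = 8 - 465159135 = -465159127)
H(J) = (-10 + J)/J (H(J) = (J - 10)/J = (-10 + J)/J)
x/16476 + (32*(-22 - 83))/H(-87) = -465159127/16476 + (32*(-22 - 83))/(((-10 - 87)/(-87))) = -465159127*1/16476 + (32*(-105))/((-1/87*(-97))) = -465159127/16476 - 3360/97/87 = -465159127/16476 - 3360*87/97 = -465159127/16476 - 292320/97 = -49936699639/1598172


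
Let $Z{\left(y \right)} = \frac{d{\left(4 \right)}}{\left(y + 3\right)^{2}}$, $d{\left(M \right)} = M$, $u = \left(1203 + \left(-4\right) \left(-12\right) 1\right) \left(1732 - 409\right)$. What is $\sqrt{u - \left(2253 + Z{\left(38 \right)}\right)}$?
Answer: $\frac{4 \sqrt{173649401}}{41} \approx 1285.6$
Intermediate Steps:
$u = 1655073$ ($u = \left(1203 + 48 \cdot 1\right) 1323 = \left(1203 + 48\right) 1323 = 1251 \cdot 1323 = 1655073$)
$Z{\left(y \right)} = \frac{4}{\left(3 + y\right)^{2}}$ ($Z{\left(y \right)} = \frac{4}{\left(y + 3\right)^{2}} = \frac{4}{\left(3 + y\right)^{2}}$)
$\sqrt{u - \left(2253 + Z{\left(38 \right)}\right)} = \sqrt{1655073 - \left(2253 + \frac{4}{\left(3 + 38\right)^{2}}\right)} = \sqrt{1655073 - \left(2253 + \frac{4}{1681}\right)} = \sqrt{1655073 - \left(2253 + 4 \cdot \frac{1}{1681}\right)} = \sqrt{1655073 - \frac{3787297}{1681}} = \sqrt{\frac{2778390416}{1681}} = \frac{4 \sqrt{173649401}}{41}$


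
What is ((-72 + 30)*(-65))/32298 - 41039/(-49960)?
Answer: 34806391/38419240 ≈ 0.90596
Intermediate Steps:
((-72 + 30)*(-65))/32298 - 41039/(-49960) = -42*(-65)*(1/32298) - 41039*(-1/49960) = 2730*(1/32298) + 41039/49960 = 65/769 + 41039/49960 = 34806391/38419240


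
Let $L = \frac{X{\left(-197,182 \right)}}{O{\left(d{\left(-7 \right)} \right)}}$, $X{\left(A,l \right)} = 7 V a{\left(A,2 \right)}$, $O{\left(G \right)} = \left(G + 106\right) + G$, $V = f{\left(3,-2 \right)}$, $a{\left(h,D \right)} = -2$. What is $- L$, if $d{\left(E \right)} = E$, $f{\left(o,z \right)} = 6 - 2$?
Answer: $\frac{14}{23} \approx 0.6087$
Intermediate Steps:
$f{\left(o,z \right)} = 4$ ($f{\left(o,z \right)} = 6 - 2 = 4$)
$V = 4$
$O{\left(G \right)} = 106 + 2 G$ ($O{\left(G \right)} = \left(106 + G\right) + G = 106 + 2 G$)
$X{\left(A,l \right)} = -56$ ($X{\left(A,l \right)} = 7 \cdot 4 \left(-2\right) = 28 \left(-2\right) = -56$)
$L = - \frac{14}{23}$ ($L = - \frac{56}{106 + 2 \left(-7\right)} = - \frac{56}{106 - 14} = - \frac{56}{92} = \left(-56\right) \frac{1}{92} = - \frac{14}{23} \approx -0.6087$)
$- L = \left(-1\right) \left(- \frac{14}{23}\right) = \frac{14}{23}$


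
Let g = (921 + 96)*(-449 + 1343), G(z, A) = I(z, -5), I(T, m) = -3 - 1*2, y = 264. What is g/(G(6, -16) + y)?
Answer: 909198/259 ≈ 3510.4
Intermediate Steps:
I(T, m) = -5 (I(T, m) = -3 - 2 = -5)
G(z, A) = -5
g = 909198 (g = 1017*894 = 909198)
g/(G(6, -16) + y) = 909198/(-5 + 264) = 909198/259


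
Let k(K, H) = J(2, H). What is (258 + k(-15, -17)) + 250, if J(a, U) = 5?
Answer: 513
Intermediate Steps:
k(K, H) = 5
(258 + k(-15, -17)) + 250 = (258 + 5) + 250 = 263 + 250 = 513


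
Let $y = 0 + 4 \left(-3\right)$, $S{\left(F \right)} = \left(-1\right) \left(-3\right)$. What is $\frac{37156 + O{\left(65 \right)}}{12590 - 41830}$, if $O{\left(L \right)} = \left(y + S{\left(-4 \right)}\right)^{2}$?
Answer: $- \frac{37237}{29240} \approx -1.2735$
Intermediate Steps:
$S{\left(F \right)} = 3$
$y = -12$ ($y = 0 - 12 = -12$)
$O{\left(L \right)} = 81$ ($O{\left(L \right)} = \left(-12 + 3\right)^{2} = \left(-9\right)^{2} = 81$)
$\frac{37156 + O{\left(65 \right)}}{12590 - 41830} = \frac{37156 + 81}{12590 - 41830} = \frac{37237}{-29240} = 37237 \left(- \frac{1}{29240}\right) = - \frac{37237}{29240}$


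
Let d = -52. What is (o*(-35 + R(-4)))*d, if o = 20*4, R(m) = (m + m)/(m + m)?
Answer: 141440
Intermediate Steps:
R(m) = 1 (R(m) = (2*m)/((2*m)) = (2*m)*(1/(2*m)) = 1)
o = 80
(o*(-35 + R(-4)))*d = (80*(-35 + 1))*(-52) = (80*(-34))*(-52) = -2720*(-52) = 141440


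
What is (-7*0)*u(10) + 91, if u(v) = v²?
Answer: 91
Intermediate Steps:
(-7*0)*u(10) + 91 = -7*0*10² + 91 = 0*100 + 91 = 0 + 91 = 91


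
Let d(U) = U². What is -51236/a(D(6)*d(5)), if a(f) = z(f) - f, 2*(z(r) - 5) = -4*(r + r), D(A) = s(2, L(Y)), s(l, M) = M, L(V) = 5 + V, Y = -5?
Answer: -51236/5 ≈ -10247.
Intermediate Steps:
D(A) = 0 (D(A) = 5 - 5 = 0)
z(r) = 5 - 4*r (z(r) = 5 + (-4*(r + r))/2 = 5 + (-8*r)/2 = 5 - 4*r)
a(f) = 5 - 5*f (a(f) = (5 - 4*f) - f = 5 - 5*f)
-51236/a(D(6)*d(5)) = -51236/(5 - 0*5²) = -51236/(5 - 0*25) = -51236/(5 - 5*0) = -51236/(5 + 0) = -51236/5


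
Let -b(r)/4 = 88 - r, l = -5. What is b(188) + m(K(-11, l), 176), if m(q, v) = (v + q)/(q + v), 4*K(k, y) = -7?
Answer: 401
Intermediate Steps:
K(k, y) = -7/4 (K(k, y) = (¼)*(-7) = -7/4)
m(q, v) = 1 (m(q, v) = (q + v)/(q + v) = 1)
b(r) = -352 + 4*r (b(r) = -4*(88 - r) = -352 + 4*r)
b(188) + m(K(-11, l), 176) = (-352 + 4*188) + 1 = (-352 + 752) + 1 = 400 + 1 = 401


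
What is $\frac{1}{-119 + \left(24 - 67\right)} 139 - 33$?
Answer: $- \frac{5485}{162} \approx -33.858$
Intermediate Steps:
$\frac{1}{-119 + \left(24 - 67\right)} 139 - 33 = \frac{1}{-119 - 43} \cdot 139 - 33 = \frac{1}{-162} \cdot 139 - 33 = \left(- \frac{1}{162}\right) 139 - 33 = - \frac{139}{162} - 33 = - \frac{5485}{162}$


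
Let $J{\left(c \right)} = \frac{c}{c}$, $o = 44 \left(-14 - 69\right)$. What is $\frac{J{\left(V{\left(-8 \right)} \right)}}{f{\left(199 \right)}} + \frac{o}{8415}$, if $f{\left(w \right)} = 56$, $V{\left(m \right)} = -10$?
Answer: $- \frac{17827}{42840} \approx -0.41613$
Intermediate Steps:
$o = -3652$ ($o = 44 \left(-83\right) = -3652$)
$J{\left(c \right)} = 1$
$\frac{J{\left(V{\left(-8 \right)} \right)}}{f{\left(199 \right)}} + \frac{o}{8415} = 1 \cdot \frac{1}{56} - \frac{3652}{8415} = 1 \cdot \frac{1}{56} - \frac{332}{765} = \frac{1}{56} - \frac{332}{765} = - \frac{17827}{42840}$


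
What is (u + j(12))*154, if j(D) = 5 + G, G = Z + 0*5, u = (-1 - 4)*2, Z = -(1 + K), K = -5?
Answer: -154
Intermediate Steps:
Z = 4 (Z = -(1 - 5) = -1*(-4) = 4)
u = -10 (u = -5*2 = -10)
G = 4 (G = 4 + 0*5 = 4 + 0 = 4)
j(D) = 9 (j(D) = 5 + 4 = 9)
(u + j(12))*154 = (-10 + 9)*154 = -1*154 = -154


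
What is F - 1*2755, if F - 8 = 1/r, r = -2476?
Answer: -6801573/2476 ≈ -2747.0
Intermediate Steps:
F = 19807/2476 (F = 8 + 1/(-2476) = 8 - 1/2476 = 19807/2476 ≈ 7.9996)
F - 1*2755 = 19807/2476 - 1*2755 = 19807/2476 - 2755 = -6801573/2476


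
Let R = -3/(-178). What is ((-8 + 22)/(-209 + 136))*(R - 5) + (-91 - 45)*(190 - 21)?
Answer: -149320839/6497 ≈ -22983.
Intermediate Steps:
R = 3/178 (R = -3*(-1/178) = 3/178 ≈ 0.016854)
((-8 + 22)/(-209 + 136))*(R - 5) + (-91 - 45)*(190 - 21) = ((-8 + 22)/(-209 + 136))*(3/178 - 5) + (-91 - 45)*(190 - 21) = (14/(-73))*(-887/178) - 136*169 = (14*(-1/73))*(-887/178) - 22984 = -14/73*(-887/178) - 22984 = 6209/6497 - 22984 = -149320839/6497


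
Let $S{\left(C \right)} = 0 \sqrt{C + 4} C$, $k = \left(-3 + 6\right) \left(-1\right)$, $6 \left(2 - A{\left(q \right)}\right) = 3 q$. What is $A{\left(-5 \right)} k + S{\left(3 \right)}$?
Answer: $- \frac{27}{2} \approx -13.5$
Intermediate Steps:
$A{\left(q \right)} = 2 - \frac{q}{2}$ ($A{\left(q \right)} = 2 - \frac{3 q}{6} = 2 - \frac{q}{2}$)
$k = -3$ ($k = 3 \left(-1\right) = -3$)
$S{\left(C \right)} = 0$ ($S{\left(C \right)} = 0 \sqrt{4 + C} C = 0 C = 0$)
$A{\left(-5 \right)} k + S{\left(3 \right)} = \left(2 - - \frac{5}{2}\right) \left(-3\right) + 0 = \left(2 + \frac{5}{2}\right) \left(-3\right) + 0 = \frac{9}{2} \left(-3\right) + 0 = - \frac{27}{2} + 0 = - \frac{27}{2}$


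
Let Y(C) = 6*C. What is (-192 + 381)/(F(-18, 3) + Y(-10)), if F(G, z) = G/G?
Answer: -189/59 ≈ -3.2034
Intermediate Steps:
F(G, z) = 1
(-192 + 381)/(F(-18, 3) + Y(-10)) = (-192 + 381)/(1 + 6*(-10)) = 189/(1 - 60) = 189/(-59) = 189*(-1/59) = -189/59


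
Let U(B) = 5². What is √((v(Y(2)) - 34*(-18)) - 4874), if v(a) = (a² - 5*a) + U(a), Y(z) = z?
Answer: I*√4243 ≈ 65.138*I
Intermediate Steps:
U(B) = 25
v(a) = 25 + a² - 5*a (v(a) = (a² - 5*a) + 25 = 25 + a² - 5*a)
√((v(Y(2)) - 34*(-18)) - 4874) = √(((25 + 2² - 5*2) - 34*(-18)) - 4874) = √(((25 + 4 - 10) + 612) - 4874) = √((19 + 612) - 4874) = √(631 - 4874) = √(-4243) = I*√4243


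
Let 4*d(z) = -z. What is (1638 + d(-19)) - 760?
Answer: 3531/4 ≈ 882.75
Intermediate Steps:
d(z) = -z/4 (d(z) = (-z)/4 = -z/4)
(1638 + d(-19)) - 760 = (1638 - ¼*(-19)) - 760 = (1638 + 19/4) - 760 = 6571/4 - 760 = 3531/4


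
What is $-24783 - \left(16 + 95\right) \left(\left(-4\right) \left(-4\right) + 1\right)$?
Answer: $-26670$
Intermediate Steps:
$-24783 - \left(16 + 95\right) \left(\left(-4\right) \left(-4\right) + 1\right) = -24783 - 111 \left(16 + 1\right) = -24783 - 111 \cdot 17 = -24783 - 1887 = -26670$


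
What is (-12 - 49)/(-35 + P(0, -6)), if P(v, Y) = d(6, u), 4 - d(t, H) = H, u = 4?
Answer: 61/35 ≈ 1.7429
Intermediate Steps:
d(t, H) = 4 - H
P(v, Y) = 0 (P(v, Y) = 4 - 1*4 = 4 - 4 = 0)
(-12 - 49)/(-35 + P(0, -6)) = (-12 - 49)/(-35 + 0) = -61/(-35) = -61*(-1/35) = 61/35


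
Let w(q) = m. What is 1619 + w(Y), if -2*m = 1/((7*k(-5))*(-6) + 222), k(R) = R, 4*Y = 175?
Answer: 1398815/864 ≈ 1619.0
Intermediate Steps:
Y = 175/4 (Y = (1/4)*175 = 175/4 ≈ 43.750)
m = -1/864 (m = -1/(2*((7*(-5))*(-6) + 222)) = -1/(2*(-35*(-6) + 222)) = -1/(2*(210 + 222)) = -1/2/432 = -1/2*1/432 = -1/864 ≈ -0.0011574)
w(q) = -1/864
1619 + w(Y) = 1619 - 1/864 = 1398815/864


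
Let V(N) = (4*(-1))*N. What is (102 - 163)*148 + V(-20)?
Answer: -8948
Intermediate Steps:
V(N) = -4*N
(102 - 163)*148 + V(-20) = (102 - 163)*148 - 4*(-20) = -61*148 + 80 = -9028 + 80 = -8948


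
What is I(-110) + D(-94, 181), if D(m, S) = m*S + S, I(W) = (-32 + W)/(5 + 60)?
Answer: -1094287/65 ≈ -16835.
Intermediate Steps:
I(W) = -32/65 + W/65 (I(W) = (-32 + W)/65 = (-32 + W)*(1/65) = -32/65 + W/65)
D(m, S) = S + S*m (D(m, S) = S*m + S = S + S*m)
I(-110) + D(-94, 181) = (-32/65 + (1/65)*(-110)) + 181*(1 - 94) = (-32/65 - 22/13) + 181*(-93) = -142/65 - 16833 = -1094287/65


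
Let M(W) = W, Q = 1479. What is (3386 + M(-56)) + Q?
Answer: 4809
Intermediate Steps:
(3386 + M(-56)) + Q = (3386 - 56) + 1479 = 3330 + 1479 = 4809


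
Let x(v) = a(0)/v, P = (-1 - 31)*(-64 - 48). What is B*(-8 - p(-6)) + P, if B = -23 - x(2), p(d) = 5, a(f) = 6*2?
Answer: 3961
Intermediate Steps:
a(f) = 12
P = 3584 (P = -32*(-112) = 3584)
x(v) = 12/v
B = -29 (B = -23 - 12/2 = -23 - 1*6 = -23 - 6 = -29)
B*(-8 - p(-6)) + P = -29*(-8 - 1*5) + 3584 = -29*(-8 - 5) + 3584 = -29*(-13) + 3584 = 377 + 3584 = 3961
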